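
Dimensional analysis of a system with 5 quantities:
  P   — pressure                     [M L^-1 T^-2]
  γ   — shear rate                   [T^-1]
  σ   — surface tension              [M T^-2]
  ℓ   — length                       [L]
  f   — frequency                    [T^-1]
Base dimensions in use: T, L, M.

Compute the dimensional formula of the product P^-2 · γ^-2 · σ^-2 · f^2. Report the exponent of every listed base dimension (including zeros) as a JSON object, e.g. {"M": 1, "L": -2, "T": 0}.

{"T": 8, "L": 2, "M": -4}

Dimensional matrix (T×L×M by P×γ×σ×ℓ×f):
  T: [-2 -1 -2  0 -1]
  L: [-1  0  0  1  0]
  M: [ 1  0  1  0  0]
  [T]: (-2)·-2+(-2)·-1+(-2)·-2+(2)·-1 = 8
  [L]: (-2)·-1+(-2)·0+(-2)·0+(2)·0 = 2
  [M]: (-2)·1+(-2)·0+(-2)·1+(2)·0 = -4
⇒ T^8 L^2 M^-4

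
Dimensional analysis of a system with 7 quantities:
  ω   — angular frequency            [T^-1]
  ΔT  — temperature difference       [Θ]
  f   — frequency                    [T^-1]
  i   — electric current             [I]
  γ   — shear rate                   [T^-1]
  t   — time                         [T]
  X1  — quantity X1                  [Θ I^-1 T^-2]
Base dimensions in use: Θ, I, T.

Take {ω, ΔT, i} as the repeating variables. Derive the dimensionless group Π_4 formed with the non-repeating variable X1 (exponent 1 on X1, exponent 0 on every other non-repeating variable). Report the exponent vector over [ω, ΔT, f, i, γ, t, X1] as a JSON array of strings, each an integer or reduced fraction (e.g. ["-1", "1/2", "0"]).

["-2", "-1", "0", "1", "0", "0", "1"]

Exponent matrix [Θ,I,T] × [ω,ΔT,f,i,γ,t,X1]:
  Θ: [ 0  1  0  0  0  0  1]
  I: [ 0  0  0  1  0  0 -1]
  T: [-1  0 -1  0 -1  1 -2]
Row reduction gives pivot columns ω,ΔT,i; rank = 3
Repeat: ω,ΔT,i; free: f,γ,t,X1
RREF:
  r0: [   1    0    1    0    1   -1    2]
  r1: [   0    1    0    0    0    0    1]
  r2: [   0    0    0    1    0    0   -1]
Fix exponent of X1 at 1, f at 0, γ at 0, t at 0; solve each RREF row for its pivot's exponent:
  r0: exp(ω) + (2)·1 = 0 ⇒ exp(ω) = -2
  r1: exp(ΔT) + (1)·1 = 0 ⇒ exp(ΔT) = -1
  r2: exp(i) + (-1)·1 = 0 ⇒ exp(i) = 1
Π_4 = ω^-2 · ΔT^-1 · i · X1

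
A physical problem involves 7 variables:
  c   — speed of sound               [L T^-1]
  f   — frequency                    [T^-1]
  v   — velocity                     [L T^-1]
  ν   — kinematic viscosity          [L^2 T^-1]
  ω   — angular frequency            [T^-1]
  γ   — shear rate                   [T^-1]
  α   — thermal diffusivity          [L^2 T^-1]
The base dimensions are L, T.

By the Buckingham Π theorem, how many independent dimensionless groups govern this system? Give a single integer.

5

Write exponents as rows L,T / cols c,f,v,ν,ω,γ,α:
  L: [ 1  0  1  2  0  0  2]
  T: [-1 -1 -1 -1 -1 -1 -1]
Row reduction gives pivot columns c,f; rank = 2
n=7, r=2 ⇒ 5 dimensionless groups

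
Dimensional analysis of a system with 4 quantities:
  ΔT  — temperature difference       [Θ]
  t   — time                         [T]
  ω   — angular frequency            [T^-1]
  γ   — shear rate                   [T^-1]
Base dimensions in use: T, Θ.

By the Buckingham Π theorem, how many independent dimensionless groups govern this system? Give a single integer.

2

Dimensional matrix (T×Θ by ΔT×t×ω×γ):
  T: [ 0  1 -1 -1]
  Θ: [ 1  0  0  0]
Row reduction gives pivot columns ΔT,t; rank = 2
Π count = n − r = 4 − 2 = 2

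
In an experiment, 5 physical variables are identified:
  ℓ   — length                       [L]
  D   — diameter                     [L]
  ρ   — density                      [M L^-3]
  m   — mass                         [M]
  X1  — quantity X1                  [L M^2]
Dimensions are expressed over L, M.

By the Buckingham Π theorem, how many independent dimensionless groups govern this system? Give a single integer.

3

Write exponents as rows L,M / cols ℓ,D,ρ,m,X1:
  L: [ 1  1 -3  0  1]
  M: [ 0  0  1  1  2]
Row reduction gives pivot columns ℓ,ρ; rank = 2
5 vars − rank 2 = 3 Π groups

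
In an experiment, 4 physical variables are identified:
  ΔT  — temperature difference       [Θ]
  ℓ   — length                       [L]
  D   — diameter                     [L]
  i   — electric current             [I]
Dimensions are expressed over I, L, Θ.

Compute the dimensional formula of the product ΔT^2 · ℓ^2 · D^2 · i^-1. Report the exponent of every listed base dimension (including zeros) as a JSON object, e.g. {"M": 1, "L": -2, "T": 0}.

{"I": -1, "L": 4, "Θ": 2}

Write exponents as rows I,L,Θ / cols ΔT,ℓ,D,i:
  I: [ 0  0  0  1]
  L: [ 0  1  1  0]
  Θ: [ 1  0  0  0]
  [I]: (2)·0+(2)·0+(2)·0+(-1)·1 = -1
  [L]: (2)·0+(2)·1+(2)·1+(-1)·0 = 4
  [Θ]: (2)·1+(2)·0+(2)·0+(-1)·0 = 2
⇒ I^-1 L^4 Θ^2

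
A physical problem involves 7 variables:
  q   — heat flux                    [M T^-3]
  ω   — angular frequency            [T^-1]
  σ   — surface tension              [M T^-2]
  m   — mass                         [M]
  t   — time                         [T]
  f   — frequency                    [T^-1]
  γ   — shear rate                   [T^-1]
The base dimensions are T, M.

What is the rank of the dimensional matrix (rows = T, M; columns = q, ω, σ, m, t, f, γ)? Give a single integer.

Dimensional matrix (T×M by q×ω×σ×m×t×f×γ):
  T: [-3 -1 -2  0  1 -1 -1]
  M: [ 1  0  1  1  0  0  0]
Echelon form has 2 nonzero rows (pivots: q,ω)

2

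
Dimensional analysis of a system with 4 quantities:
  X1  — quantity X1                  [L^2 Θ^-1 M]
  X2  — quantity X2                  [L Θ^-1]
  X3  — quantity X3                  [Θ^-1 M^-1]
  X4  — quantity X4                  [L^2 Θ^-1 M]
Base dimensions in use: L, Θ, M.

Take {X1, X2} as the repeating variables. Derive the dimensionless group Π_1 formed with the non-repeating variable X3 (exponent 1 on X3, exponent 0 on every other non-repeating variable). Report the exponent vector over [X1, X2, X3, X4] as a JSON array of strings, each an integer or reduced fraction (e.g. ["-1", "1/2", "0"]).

Write exponents as rows L,Θ,M / cols X1,X2,X3,X4:
  L: [ 2  1  0  2]
  Θ: [-1 -1 -1 -1]
  M: [ 1  0 -1  1]
Row reduction gives pivot columns X1,X2; rank = 2
Pivot set = {X1,X2}, free = {X3,X4}
RREF:
  r0: [   1    0   -1    1]
  r1: [   0    1    2    0]
  r2: [   0    0    0    0]
Fix exponent of X3 at 1, X4 at 0; solve each RREF row for its pivot's exponent:
  r0: exp(X1) + (-1)·1 = 0 ⇒ exp(X1) = 1
  r1: exp(X2) + (2)·1 = 0 ⇒ exp(X2) = -2
Π_1 = X1 · X2^-2 · X3

["1", "-2", "1", "0"]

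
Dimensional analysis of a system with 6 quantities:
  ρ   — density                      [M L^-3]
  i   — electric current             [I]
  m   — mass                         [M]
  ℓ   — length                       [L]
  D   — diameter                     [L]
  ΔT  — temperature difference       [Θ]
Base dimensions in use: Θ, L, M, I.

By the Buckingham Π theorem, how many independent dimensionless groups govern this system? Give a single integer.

2

Dimensional matrix (Θ×L×M×I by ρ×i×m×ℓ×D×ΔT):
  Θ: [ 0  0  0  0  0  1]
  L: [-3  0  0  1  1  0]
  M: [ 1  0  1  0  0  0]
  I: [ 0  1  0  0  0  0]
RREF → pivots at {ρ,i,m,ΔT} ⇒ r = 4
Π count = n − r = 6 − 4 = 2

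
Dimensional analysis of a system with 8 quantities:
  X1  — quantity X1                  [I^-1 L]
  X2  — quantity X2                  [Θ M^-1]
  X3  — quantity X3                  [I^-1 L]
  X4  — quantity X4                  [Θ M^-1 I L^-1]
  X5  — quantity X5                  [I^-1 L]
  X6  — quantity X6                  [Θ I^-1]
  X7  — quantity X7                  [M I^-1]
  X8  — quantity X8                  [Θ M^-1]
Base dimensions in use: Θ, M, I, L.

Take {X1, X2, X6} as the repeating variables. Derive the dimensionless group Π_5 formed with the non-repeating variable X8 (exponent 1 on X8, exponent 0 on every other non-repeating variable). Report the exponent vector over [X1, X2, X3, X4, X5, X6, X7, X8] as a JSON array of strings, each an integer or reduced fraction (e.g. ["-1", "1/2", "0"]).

Exponent matrix [Θ,M,I,L] × [X1,X2,X3,X4,X5,X6,X7,X8]:
  Θ: [ 0  1  0  1  0  1  0  1]
  M: [ 0 -1  0 -1  0  0  1 -1]
  I: [-1  0 -1  1 -1 -1 -1  0]
  L: [ 1  0  1 -1  1  0  0  0]
Row reduction gives pivot columns X1,X2,X6; rank = 3
Repeat: X1,X2,X6; free: X3,X4,X5,X7,X8
RREF:
  r0: [   1    0    1   -1    1    0    0    0]
  r1: [   0    1    0    1    0    0   -1    1]
  r2: [   0    0    0    0    0    1    1    0]
  r3: [   0    0    0    0    0    0    0    0]
Fix exponent of X8 at 1, X3 at 0, X4 at 0, X5 at 0, X7 at 0; solve each RREF row for its pivot's exponent:
  r0: exp(X1) + (0)·1 = 0 ⇒ exp(X1) = 0
  r1: exp(X2) + (1)·1 = 0 ⇒ exp(X2) = -1
  r2: exp(X6) + (0)·1 = 0 ⇒ exp(X6) = 0
Π_5 = X2^-1 · X8

["0", "-1", "0", "0", "0", "0", "0", "1"]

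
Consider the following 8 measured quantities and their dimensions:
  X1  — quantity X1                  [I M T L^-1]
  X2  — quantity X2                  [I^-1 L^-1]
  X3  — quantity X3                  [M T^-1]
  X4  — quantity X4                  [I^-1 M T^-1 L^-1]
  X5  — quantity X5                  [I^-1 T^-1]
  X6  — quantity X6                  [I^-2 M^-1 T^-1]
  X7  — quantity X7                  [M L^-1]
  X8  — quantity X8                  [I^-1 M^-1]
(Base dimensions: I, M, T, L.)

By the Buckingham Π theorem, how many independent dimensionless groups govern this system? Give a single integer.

Dimensional matrix (I×M×T×L by X1×X2×X3×X4×X5×X6×X7×X8):
  I: [ 1 -1  0 -1 -1 -2  0 -1]
  M: [ 1  0  1  1  0 -1  1 -1]
  T: [ 1  0 -1 -1 -1 -1  0  0]
  L: [-1 -1  0 -1  0  0 -1  0]
Echelon form has 3 nonzero rows (pivots: X1,X2,X3)
Π count = n − r = 8 − 3 = 5

5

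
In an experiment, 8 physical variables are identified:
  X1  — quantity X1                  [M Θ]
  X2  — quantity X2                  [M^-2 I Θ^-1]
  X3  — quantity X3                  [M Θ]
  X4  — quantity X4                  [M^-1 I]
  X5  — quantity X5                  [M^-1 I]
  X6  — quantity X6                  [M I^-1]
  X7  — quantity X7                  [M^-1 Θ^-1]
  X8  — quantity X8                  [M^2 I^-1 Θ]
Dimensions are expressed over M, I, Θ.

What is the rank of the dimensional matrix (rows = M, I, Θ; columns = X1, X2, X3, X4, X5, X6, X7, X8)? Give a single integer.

Dimensional matrix (M×I×Θ by X1×X2×X3×X4×X5×X6×X7×X8):
  M: [ 1 -2  1 -1 -1  1 -1  2]
  I: [ 0  1  0  1  1 -1  0 -1]
  Θ: [ 1 -1  1  0  0  0 -1  1]
Echelon form has 2 nonzero rows (pivots: X1,X2)

2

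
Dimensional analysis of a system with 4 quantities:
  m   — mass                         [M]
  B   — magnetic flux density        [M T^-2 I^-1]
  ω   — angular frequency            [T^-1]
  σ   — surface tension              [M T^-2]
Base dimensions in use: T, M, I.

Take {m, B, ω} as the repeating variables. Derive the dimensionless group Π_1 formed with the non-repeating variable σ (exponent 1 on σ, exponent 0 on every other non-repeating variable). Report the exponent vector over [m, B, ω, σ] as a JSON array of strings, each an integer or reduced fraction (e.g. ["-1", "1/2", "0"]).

Dimensional matrix (T×M×I by m×B×ω×σ):
  T: [ 0 -2 -1 -2]
  M: [ 1  1  0  1]
  I: [ 0 -1  0  0]
Echelon form has 3 nonzero rows (pivots: m,B,ω)
Repeat: m,B,ω; free: σ
RREF:
  r0: [   1    0    0    1]
  r1: [   0    1    0    0]
  r2: [   0    0    1    2]
Fix exponent of σ at 1; solve each RREF row for its pivot's exponent:
  r0: exp(m) + (1)·1 = 0 ⇒ exp(m) = -1
  r1: exp(B) + (0)·1 = 0 ⇒ exp(B) = 0
  r2: exp(ω) + (2)·1 = 0 ⇒ exp(ω) = -2
Π_1 = m^-1 · ω^-2 · σ

["-1", "0", "-2", "1"]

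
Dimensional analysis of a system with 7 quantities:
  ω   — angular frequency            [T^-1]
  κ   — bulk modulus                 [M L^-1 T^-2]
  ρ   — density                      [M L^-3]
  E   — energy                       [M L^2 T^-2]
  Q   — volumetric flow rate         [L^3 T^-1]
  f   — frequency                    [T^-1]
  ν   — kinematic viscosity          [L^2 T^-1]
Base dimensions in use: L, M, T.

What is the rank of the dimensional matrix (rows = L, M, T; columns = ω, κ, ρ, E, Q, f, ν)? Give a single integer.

Dimensional matrix (L×M×T by ω×κ×ρ×E×Q×f×ν):
  L: [ 0 -1 -3  2  3  0  2]
  M: [ 0  1  1  1  0  0  0]
  T: [-1 -2  0 -2 -1 -1 -1]
RREF → pivots at {ω,κ,ρ} ⇒ r = 3

3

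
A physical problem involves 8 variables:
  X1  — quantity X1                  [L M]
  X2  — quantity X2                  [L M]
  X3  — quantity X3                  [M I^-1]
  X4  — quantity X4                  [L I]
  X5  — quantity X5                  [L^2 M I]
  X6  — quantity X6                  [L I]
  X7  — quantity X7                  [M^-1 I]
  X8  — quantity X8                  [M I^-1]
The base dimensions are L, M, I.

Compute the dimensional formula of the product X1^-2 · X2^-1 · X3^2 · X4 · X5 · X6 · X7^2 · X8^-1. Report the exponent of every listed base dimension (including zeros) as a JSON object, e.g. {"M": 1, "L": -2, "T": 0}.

{"L": 1, "M": -3, "I": 4}

Write exponents as rows L,M,I / cols X1,X2,X3,X4,X5,X6,X7,X8:
  L: [ 1  1  0  1  2  1  0  0]
  M: [ 1  1  1  0  1  0 -1  1]
  I: [ 0  0 -1  1  1  1  1 -1]
  [L]: (-2)·1+(-1)·1+(2)·0+(1)·1+(1)·2+(1)·1+(2)·0+(-1)·0 = 1
  [M]: (-2)·1+(-1)·1+(2)·1+(1)·0+(1)·1+(1)·0+(2)·-1+(-1)·1 = -3
  [I]: (-2)·0+(-1)·0+(2)·-1+(1)·1+(1)·1+(1)·1+(2)·1+(-1)·-1 = 4
⇒ L M^-3 I^4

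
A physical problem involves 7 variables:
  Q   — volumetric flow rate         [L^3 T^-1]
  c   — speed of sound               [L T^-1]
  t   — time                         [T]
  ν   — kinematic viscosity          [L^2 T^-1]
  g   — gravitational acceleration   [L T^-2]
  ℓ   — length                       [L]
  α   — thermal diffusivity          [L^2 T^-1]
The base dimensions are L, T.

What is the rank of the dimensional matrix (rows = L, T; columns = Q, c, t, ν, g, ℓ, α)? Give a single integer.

Write exponents as rows L,T / cols Q,c,t,ν,g,ℓ,α:
  L: [ 3  1  0  2  1  1  2]
  T: [-1 -1  1 -1 -2  0 -1]
Echelon form has 2 nonzero rows (pivots: Q,c)

2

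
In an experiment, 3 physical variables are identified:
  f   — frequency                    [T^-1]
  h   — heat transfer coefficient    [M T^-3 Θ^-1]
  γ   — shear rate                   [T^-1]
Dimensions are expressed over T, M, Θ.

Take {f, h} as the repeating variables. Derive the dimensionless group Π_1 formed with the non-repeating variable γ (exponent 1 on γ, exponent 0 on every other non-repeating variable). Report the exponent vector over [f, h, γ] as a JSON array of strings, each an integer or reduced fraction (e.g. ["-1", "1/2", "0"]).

["-1", "0", "1"]

Dimensional matrix (T×M×Θ by f×h×γ):
  T: [-1 -3 -1]
  M: [ 0  1  0]
  Θ: [ 0 -1  0]
RREF → pivots at {f,h} ⇒ r = 2
Pivot set = {f,h}, free = {γ}
RREF:
  r0: [   1    0    1]
  r1: [   0    1    0]
  r2: [   0    0    0]
Fix exponent of γ at 1; solve each RREF row for its pivot's exponent:
  r0: exp(f) + (1)·1 = 0 ⇒ exp(f) = -1
  r1: exp(h) + (0)·1 = 0 ⇒ exp(h) = 0
Π_1 = f^-1 · γ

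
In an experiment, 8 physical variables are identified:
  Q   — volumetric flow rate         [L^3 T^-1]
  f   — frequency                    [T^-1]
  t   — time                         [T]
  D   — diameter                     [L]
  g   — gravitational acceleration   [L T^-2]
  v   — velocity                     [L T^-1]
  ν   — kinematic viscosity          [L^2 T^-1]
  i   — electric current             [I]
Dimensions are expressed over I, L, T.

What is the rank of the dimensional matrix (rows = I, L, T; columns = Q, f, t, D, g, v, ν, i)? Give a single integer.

3

Exponent matrix [I,L,T] × [Q,f,t,D,g,v,ν,i]:
  I: [ 0  0  0  0  0  0  0  1]
  L: [ 3  0  0  1  1  1  2  0]
  T: [-1 -1  1  0 -2 -1 -1  0]
Row reduction gives pivot columns Q,f,i; rank = 3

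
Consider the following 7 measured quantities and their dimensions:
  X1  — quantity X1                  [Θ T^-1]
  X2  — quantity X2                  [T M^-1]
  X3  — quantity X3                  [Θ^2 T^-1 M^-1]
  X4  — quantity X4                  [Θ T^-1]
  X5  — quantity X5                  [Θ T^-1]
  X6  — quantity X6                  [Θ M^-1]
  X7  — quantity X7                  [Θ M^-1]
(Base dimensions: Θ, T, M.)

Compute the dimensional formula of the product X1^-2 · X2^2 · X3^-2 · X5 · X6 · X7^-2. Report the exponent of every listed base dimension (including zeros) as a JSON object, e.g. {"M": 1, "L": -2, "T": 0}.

Write exponents as rows Θ,T,M / cols X1,X2,X3,X4,X5,X6,X7:
  Θ: [ 1  0  2  1  1  1  1]
  T: [-1  1 -1 -1 -1  0  0]
  M: [ 0 -1 -1  0  0 -1 -1]
  [Θ]: (-2)·1+(2)·0+(-2)·2+(1)·1+(1)·1+(-2)·1 = -6
  [T]: (-2)·-1+(2)·1+(-2)·-1+(1)·-1+(1)·0+(-2)·0 = 5
  [M]: (-2)·0+(2)·-1+(-2)·-1+(1)·0+(1)·-1+(-2)·-1 = 1
⇒ Θ^-6 T^5 M

{"Θ": -6, "T": 5, "M": 1}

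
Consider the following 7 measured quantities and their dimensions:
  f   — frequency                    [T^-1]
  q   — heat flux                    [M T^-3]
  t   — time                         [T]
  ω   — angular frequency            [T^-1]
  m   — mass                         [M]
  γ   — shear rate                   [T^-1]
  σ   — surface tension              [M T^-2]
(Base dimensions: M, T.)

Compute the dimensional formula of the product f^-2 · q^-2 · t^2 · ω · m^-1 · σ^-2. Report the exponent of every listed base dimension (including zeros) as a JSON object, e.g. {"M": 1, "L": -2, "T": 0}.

{"M": -5, "T": 13}

Write exponents as rows M,T / cols f,q,t,ω,m,γ,σ:
  M: [ 0  1  0  0  1  0  1]
  T: [-1 -3  1 -1  0 -1 -2]
  [M]: (-2)·0+(-2)·1+(2)·0+(1)·0+(-1)·1+(-2)·1 = -5
  [T]: (-2)·-1+(-2)·-3+(2)·1+(1)·-1+(-1)·0+(-2)·-2 = 13
⇒ M^-5 T^13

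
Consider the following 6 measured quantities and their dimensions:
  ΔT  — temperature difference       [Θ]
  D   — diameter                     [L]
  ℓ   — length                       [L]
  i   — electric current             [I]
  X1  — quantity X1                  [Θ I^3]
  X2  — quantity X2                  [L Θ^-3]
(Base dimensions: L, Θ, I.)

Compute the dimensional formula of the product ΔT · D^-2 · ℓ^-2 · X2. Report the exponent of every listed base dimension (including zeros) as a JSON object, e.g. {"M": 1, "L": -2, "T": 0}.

Dimensional matrix (L×Θ×I by ΔT×D×ℓ×i×X1×X2):
  L: [ 0  1  1  0  0  1]
  Θ: [ 1  0  0  0  1 -3]
  I: [ 0  0  0  1  3  0]
  [L]: (1)·0+(-2)·1+(-2)·1+(1)·1 = -3
  [Θ]: (1)·1+(-2)·0+(-2)·0+(1)·-3 = -2
  [I]: (1)·0+(-2)·0+(-2)·0+(1)·0 = 0
⇒ L^-3 Θ^-2

{"L": -3, "Θ": -2, "I": 0}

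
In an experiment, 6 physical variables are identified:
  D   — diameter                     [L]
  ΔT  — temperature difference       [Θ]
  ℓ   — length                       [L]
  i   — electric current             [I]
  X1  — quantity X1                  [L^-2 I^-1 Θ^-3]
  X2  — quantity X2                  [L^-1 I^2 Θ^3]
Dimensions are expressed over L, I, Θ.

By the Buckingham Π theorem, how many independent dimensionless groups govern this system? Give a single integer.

3

Dimensional matrix (L×I×Θ by D×ΔT×ℓ×i×X1×X2):
  L: [ 1  0  1  0 -2 -1]
  I: [ 0  0  0  1 -1  2]
  Θ: [ 0  1  0  0 -3  3]
RREF → pivots at {D,ΔT,i} ⇒ r = 3
n=6, r=3 ⇒ 3 dimensionless groups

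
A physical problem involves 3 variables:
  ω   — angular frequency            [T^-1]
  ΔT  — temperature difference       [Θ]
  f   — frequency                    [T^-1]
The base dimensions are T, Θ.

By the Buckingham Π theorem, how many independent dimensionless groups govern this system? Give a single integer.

Dimensional matrix (T×Θ by ω×ΔT×f):
  T: [-1  0 -1]
  Θ: [ 0  1  0]
Row reduction gives pivot columns ω,ΔT; rank = 2
Π count = n − r = 3 − 2 = 1

1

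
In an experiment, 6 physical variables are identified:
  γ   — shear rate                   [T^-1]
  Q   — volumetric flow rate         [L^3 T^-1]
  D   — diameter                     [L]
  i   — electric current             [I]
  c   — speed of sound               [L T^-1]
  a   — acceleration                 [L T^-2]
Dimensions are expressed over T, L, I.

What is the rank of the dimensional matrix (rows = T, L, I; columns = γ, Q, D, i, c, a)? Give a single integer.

3

Write exponents as rows T,L,I / cols γ,Q,D,i,c,a:
  T: [-1 -1  0  0 -1 -2]
  L: [ 0  3  1  0  1  1]
  I: [ 0  0  0  1  0  0]
Row reduction gives pivot columns γ,Q,i; rank = 3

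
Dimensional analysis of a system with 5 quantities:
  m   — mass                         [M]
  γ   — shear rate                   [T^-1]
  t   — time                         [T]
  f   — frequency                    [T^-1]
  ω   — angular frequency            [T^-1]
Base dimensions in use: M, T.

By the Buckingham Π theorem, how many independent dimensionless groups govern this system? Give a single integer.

Write exponents as rows M,T / cols m,γ,t,f,ω:
  M: [ 1  0  0  0  0]
  T: [ 0 -1  1 -1 -1]
Echelon form has 2 nonzero rows (pivots: m,γ)
Π count = n − r = 5 − 2 = 3

3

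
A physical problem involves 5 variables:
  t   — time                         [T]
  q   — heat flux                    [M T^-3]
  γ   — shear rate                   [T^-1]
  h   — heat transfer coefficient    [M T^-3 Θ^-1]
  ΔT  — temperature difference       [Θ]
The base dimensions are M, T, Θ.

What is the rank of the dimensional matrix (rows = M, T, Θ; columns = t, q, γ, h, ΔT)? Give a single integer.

Exponent matrix [M,T,Θ] × [t,q,γ,h,ΔT]:
  M: [ 0  1  0  1  0]
  T: [ 1 -3 -1 -3  0]
  Θ: [ 0  0  0 -1  1]
Echelon form has 3 nonzero rows (pivots: t,q,h)

3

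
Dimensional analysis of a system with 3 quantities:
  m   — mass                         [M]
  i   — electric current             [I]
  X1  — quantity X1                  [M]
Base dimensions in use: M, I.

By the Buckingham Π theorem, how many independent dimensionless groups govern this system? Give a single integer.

Write exponents as rows M,I / cols m,i,X1:
  M: [ 1  0  1]
  I: [ 0  1  0]
RREF → pivots at {m,i} ⇒ r = 2
n=3, r=2 ⇒ 1 dimensionless group

1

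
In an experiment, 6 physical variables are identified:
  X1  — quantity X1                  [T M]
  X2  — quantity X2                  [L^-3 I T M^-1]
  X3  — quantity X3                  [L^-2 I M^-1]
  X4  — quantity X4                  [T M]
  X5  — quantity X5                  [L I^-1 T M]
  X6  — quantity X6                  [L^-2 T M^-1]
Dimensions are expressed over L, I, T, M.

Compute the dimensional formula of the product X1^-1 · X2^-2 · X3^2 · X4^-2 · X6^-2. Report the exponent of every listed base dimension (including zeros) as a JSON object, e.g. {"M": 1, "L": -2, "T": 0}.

Exponent matrix [L,I,T,M] × [X1,X2,X3,X4,X5,X6]:
  L: [ 0 -3 -2  0  1 -2]
  I: [ 0  1  1  0 -1  0]
  T: [ 1  1  0  1  1  1]
  M: [ 1 -1 -1  1  1 -1]
  [L]: (-1)·0+(-2)·-3+(2)·-2+(-2)·0+(-2)·-2 = 6
  [I]: (-1)·0+(-2)·1+(2)·1+(-2)·0+(-2)·0 = 0
  [T]: (-1)·1+(-2)·1+(2)·0+(-2)·1+(-2)·1 = -7
  [M]: (-1)·1+(-2)·-1+(2)·-1+(-2)·1+(-2)·-1 = -1
⇒ L^6 T^-7 M^-1

{"L": 6, "I": 0, "T": -7, "M": -1}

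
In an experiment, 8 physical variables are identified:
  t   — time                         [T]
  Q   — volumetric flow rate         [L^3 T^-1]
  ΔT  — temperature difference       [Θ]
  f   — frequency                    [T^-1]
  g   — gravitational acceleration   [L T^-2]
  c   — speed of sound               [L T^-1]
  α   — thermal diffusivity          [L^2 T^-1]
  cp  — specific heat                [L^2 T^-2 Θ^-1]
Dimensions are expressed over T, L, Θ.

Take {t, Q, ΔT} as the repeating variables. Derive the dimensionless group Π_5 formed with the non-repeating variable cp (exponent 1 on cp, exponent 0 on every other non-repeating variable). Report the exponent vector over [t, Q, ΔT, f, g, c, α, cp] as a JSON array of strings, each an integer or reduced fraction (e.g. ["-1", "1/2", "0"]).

["4/3", "-2/3", "1", "0", "0", "0", "0", "1"]

Write exponents as rows T,L,Θ / cols t,Q,ΔT,f,g,c,α,cp:
  T: [ 1 -1  0 -1 -2 -1 -1 -2]
  L: [ 0  3  0  0  1  1  2  2]
  Θ: [ 0  0  1  0  0  0  0 -1]
Row reduction gives pivot columns t,Q,ΔT; rank = 3
Pivot set = {t,Q,ΔT}, free = {f,g,c,α,cp}
RREF:
  r0: [   1    0    0   -1 -5/3 -2/3 -1/3 -4/3]
  r1: [   0    1    0    0  1/3  1/3  2/3  2/3]
  r2: [   0    0    1    0    0    0    0   -1]
Fix exponent of cp at 1, f at 0, g at 0, c at 0, α at 0; solve each RREF row for its pivot's exponent:
  r0: exp(t) + (-4/3)·1 = 0 ⇒ exp(t) = 4/3
  r1: exp(Q) + (2/3)·1 = 0 ⇒ exp(Q) = -2/3
  r2: exp(ΔT) + (-1)·1 = 0 ⇒ exp(ΔT) = 1
Π_5 = t^(4/3) · Q^(-2/3) · ΔT · cp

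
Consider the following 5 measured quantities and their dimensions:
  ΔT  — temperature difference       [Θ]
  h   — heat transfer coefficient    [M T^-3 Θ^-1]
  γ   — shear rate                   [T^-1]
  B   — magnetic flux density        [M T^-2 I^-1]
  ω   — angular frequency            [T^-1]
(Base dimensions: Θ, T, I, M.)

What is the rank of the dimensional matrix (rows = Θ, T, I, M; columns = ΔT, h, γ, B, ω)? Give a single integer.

Write exponents as rows Θ,T,I,M / cols ΔT,h,γ,B,ω:
  Θ: [ 1 -1  0  0  0]
  T: [ 0 -3 -1 -2 -1]
  I: [ 0  0  0 -1  0]
  M: [ 0  1  0  1  0]
Row reduction gives pivot columns ΔT,h,γ,B; rank = 4

4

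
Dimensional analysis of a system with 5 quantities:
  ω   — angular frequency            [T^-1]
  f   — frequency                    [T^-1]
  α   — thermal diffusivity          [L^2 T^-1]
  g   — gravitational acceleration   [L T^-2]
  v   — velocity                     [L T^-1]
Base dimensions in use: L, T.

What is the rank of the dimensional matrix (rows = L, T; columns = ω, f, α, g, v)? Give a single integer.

2

Dimensional matrix (L×T by ω×f×α×g×v):
  L: [ 0  0  2  1  1]
  T: [-1 -1 -1 -2 -1]
Row reduction gives pivot columns ω,α; rank = 2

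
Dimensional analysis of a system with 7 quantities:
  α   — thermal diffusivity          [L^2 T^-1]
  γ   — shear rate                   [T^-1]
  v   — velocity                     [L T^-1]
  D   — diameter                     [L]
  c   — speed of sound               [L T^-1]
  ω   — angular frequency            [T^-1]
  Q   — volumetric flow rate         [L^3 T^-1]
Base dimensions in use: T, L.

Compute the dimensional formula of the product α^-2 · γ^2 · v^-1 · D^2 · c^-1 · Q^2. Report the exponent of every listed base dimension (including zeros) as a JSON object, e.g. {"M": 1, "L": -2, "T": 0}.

Exponent matrix [T,L] × [α,γ,v,D,c,ω,Q]:
  T: [-1 -1 -1  0 -1 -1 -1]
  L: [ 2  0  1  1  1  0  3]
  [T]: (-2)·-1+(2)·-1+(-1)·-1+(2)·0+(-1)·-1+(2)·-1 = 0
  [L]: (-2)·2+(2)·0+(-1)·1+(2)·1+(-1)·1+(2)·3 = 2
⇒ L^2

{"T": 0, "L": 2}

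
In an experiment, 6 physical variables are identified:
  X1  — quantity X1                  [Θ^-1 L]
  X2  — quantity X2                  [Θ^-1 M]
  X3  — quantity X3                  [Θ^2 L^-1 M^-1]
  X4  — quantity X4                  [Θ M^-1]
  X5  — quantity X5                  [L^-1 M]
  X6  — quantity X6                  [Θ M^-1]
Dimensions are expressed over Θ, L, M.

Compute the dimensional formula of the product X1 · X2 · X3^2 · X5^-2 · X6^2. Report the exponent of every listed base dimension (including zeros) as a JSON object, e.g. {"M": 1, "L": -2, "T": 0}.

{"Θ": 4, "L": 1, "M": -5}

Write exponents as rows Θ,L,M / cols X1,X2,X3,X4,X5,X6:
  Θ: [-1 -1  2  1  0  1]
  L: [ 1  0 -1  0 -1  0]
  M: [ 0  1 -1 -1  1 -1]
  [Θ]: (1)·-1+(1)·-1+(2)·2+(-2)·0+(2)·1 = 4
  [L]: (1)·1+(1)·0+(2)·-1+(-2)·-1+(2)·0 = 1
  [M]: (1)·0+(1)·1+(2)·-1+(-2)·1+(2)·-1 = -5
⇒ Θ^4 L M^-5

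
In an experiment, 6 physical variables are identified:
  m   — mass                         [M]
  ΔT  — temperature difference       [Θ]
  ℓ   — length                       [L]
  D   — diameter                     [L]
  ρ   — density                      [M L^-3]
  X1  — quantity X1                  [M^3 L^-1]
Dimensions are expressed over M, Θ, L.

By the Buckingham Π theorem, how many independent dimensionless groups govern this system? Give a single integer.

Dimensional matrix (M×Θ×L by m×ΔT×ℓ×D×ρ×X1):
  M: [ 1  0  0  0  1  3]
  Θ: [ 0  1  0  0  0  0]
  L: [ 0  0  1  1 -3 -1]
RREF → pivots at {m,ΔT,ℓ} ⇒ r = 3
Π count = n − r = 6 − 3 = 3

3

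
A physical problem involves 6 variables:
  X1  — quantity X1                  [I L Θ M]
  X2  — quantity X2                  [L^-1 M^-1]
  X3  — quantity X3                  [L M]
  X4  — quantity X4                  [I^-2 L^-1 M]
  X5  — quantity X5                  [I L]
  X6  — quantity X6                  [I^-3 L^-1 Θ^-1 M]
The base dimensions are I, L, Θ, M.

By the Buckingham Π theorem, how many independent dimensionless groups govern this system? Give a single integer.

Write exponents as rows I,L,Θ,M / cols X1,X2,X3,X4,X5,X6:
  I: [ 1  0  0 -2  1 -3]
  L: [ 1 -1  1 -1  1 -1]
  Θ: [ 1  0  0  0  0 -1]
  M: [ 1 -1  1  1  0  1]
RREF → pivots at {X1,X2,X4} ⇒ r = 3
n=6, r=3 ⇒ 3 dimensionless groups

3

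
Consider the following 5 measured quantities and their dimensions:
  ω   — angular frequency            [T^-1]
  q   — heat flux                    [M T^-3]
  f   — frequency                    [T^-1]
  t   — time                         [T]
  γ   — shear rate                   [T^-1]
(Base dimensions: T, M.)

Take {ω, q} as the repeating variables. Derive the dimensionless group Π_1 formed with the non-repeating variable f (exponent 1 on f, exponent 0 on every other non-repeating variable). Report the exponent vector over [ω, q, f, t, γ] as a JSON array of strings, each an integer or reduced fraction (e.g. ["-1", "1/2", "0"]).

["-1", "0", "1", "0", "0"]

Dimensional matrix (T×M by ω×q×f×t×γ):
  T: [-1 -3 -1  1 -1]
  M: [ 0  1  0  0  0]
Row reduction gives pivot columns ω,q; rank = 2
Repeat: ω,q; free: f,t,γ
RREF:
  r0: [   1    0    1   -1    1]
  r1: [   0    1    0    0    0]
Fix exponent of f at 1, t at 0, γ at 0; solve each RREF row for its pivot's exponent:
  r0: exp(ω) + (1)·1 = 0 ⇒ exp(ω) = -1
  r1: exp(q) + (0)·1 = 0 ⇒ exp(q) = 0
Π_1 = ω^-1 · f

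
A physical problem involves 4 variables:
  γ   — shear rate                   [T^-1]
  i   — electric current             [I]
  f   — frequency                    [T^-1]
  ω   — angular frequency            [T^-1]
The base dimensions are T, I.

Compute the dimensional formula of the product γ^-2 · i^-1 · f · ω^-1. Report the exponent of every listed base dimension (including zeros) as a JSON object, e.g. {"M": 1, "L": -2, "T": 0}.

Exponent matrix [T,I] × [γ,i,f,ω]:
  T: [-1  0 -1 -1]
  I: [ 0  1  0  0]
  [T]: (-2)·-1+(-1)·0+(1)·-1+(-1)·-1 = 2
  [I]: (-2)·0+(-1)·1+(1)·0+(-1)·0 = -1
⇒ T^2 I^-1

{"T": 2, "I": -1}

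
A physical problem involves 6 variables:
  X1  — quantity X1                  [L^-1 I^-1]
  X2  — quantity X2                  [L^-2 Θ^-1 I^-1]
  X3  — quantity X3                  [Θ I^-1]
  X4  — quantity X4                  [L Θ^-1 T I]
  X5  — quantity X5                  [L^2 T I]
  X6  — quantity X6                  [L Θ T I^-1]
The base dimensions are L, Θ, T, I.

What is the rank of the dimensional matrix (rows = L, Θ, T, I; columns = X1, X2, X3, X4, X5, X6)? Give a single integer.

3

Exponent matrix [L,Θ,T,I] × [X1,X2,X3,X4,X5,X6]:
  L: [-1 -2  0  1  2  1]
  Θ: [ 0 -1  1 -1  0  1]
  T: [ 0  0  0  1  1  1]
  I: [-1 -1 -1  1  1 -1]
Row reduction gives pivot columns X1,X2,X4; rank = 3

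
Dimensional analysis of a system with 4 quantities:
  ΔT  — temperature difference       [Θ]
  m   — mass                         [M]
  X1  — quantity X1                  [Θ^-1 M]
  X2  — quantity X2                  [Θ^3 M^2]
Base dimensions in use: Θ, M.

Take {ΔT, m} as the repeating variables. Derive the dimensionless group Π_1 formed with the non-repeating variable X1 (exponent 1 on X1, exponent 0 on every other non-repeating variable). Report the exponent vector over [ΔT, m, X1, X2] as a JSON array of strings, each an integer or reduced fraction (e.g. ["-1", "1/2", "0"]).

["1", "-1", "1", "0"]

Write exponents as rows Θ,M / cols ΔT,m,X1,X2:
  Θ: [ 1  0 -1  3]
  M: [ 0  1  1  2]
RREF → pivots at {ΔT,m} ⇒ r = 2
Pivot set = {ΔT,m}, free = {X1,X2}
RREF:
  r0: [   1    0   -1    3]
  r1: [   0    1    1    2]
Fix exponent of X1 at 1, X2 at 0; solve each RREF row for its pivot's exponent:
  r0: exp(ΔT) + (-1)·1 = 0 ⇒ exp(ΔT) = 1
  r1: exp(m) + (1)·1 = 0 ⇒ exp(m) = -1
Π_1 = ΔT · m^-1 · X1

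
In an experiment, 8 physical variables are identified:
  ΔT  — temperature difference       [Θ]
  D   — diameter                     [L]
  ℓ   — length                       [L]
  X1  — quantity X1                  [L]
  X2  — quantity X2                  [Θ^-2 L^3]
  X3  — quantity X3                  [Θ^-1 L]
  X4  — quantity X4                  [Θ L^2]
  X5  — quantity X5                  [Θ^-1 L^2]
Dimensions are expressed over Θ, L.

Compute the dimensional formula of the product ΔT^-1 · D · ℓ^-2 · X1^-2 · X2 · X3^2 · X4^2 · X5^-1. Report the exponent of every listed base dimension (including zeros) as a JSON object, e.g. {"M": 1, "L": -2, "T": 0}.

{"Θ": -2, "L": 4}

Exponent matrix [Θ,L] × [ΔT,D,ℓ,X1,X2,X3,X4,X5]:
  Θ: [ 1  0  0  0 -2 -1  1 -1]
  L: [ 0  1  1  1  3  1  2  2]
  [Θ]: (-1)·1+(1)·0+(-2)·0+(-2)·0+(1)·-2+(2)·-1+(2)·1+(-1)·-1 = -2
  [L]: (-1)·0+(1)·1+(-2)·1+(-2)·1+(1)·3+(2)·1+(2)·2+(-1)·2 = 4
⇒ Θ^-2 L^4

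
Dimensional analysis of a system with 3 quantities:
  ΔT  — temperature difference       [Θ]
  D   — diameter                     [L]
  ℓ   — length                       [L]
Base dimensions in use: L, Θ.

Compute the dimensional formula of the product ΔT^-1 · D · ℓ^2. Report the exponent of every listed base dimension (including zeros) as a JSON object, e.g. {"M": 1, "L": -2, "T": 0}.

Exponent matrix [L,Θ] × [ΔT,D,ℓ]:
  L: [ 0  1  1]
  Θ: [ 1  0  0]
  [L]: (-1)·0+(1)·1+(2)·1 = 3
  [Θ]: (-1)·1+(1)·0+(2)·0 = -1
⇒ L^3 Θ^-1

{"L": 3, "Θ": -1}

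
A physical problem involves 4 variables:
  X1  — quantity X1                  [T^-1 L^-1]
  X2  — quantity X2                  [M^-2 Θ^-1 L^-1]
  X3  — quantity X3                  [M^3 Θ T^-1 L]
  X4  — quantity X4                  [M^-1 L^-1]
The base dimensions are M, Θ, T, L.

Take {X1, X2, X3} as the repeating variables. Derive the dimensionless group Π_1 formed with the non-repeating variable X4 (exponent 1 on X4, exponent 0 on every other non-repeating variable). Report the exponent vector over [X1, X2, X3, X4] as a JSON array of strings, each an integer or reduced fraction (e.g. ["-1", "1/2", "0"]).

Dimensional matrix (M×Θ×T×L by X1×X2×X3×X4):
  M: [ 0 -2  3 -1]
  Θ: [ 0 -1  1  0]
  T: [-1  0 -1  0]
  L: [-1 -1  1 -1]
Row reduction gives pivot columns X1,X2,X3; rank = 3
Pivot set = {X1,X2,X3}, free = {X4}
RREF:
  r0: [   1    0    0    1]
  r1: [   0    1    0   -1]
  r2: [   0    0    1   -1]
  r3: [   0    0    0    0]
Fix exponent of X4 at 1; solve each RREF row for its pivot's exponent:
  r0: exp(X1) + (1)·1 = 0 ⇒ exp(X1) = -1
  r1: exp(X2) + (-1)·1 = 0 ⇒ exp(X2) = 1
  r2: exp(X3) + (-1)·1 = 0 ⇒ exp(X3) = 1
Π_1 = X1^-1 · X2 · X3 · X4

["-1", "1", "1", "1"]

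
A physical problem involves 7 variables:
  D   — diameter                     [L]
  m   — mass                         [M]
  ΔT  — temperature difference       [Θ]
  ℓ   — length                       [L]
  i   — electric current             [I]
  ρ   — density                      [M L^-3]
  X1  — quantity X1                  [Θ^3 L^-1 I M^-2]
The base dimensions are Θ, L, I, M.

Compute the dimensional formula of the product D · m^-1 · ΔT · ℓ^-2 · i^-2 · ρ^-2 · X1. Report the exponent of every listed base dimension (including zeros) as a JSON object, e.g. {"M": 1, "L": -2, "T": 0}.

{"Θ": 4, "L": 4, "I": -1, "M": -5}

Write exponents as rows Θ,L,I,M / cols D,m,ΔT,ℓ,i,ρ,X1:
  Θ: [ 0  0  1  0  0  0  3]
  L: [ 1  0  0  1  0 -3 -1]
  I: [ 0  0  0  0  1  0  1]
  M: [ 0  1  0  0  0  1 -2]
  [Θ]: (1)·0+(-1)·0+(1)·1+(-2)·0+(-2)·0+(-2)·0+(1)·3 = 4
  [L]: (1)·1+(-1)·0+(1)·0+(-2)·1+(-2)·0+(-2)·-3+(1)·-1 = 4
  [I]: (1)·0+(-1)·0+(1)·0+(-2)·0+(-2)·1+(-2)·0+(1)·1 = -1
  [M]: (1)·0+(-1)·1+(1)·0+(-2)·0+(-2)·0+(-2)·1+(1)·-2 = -5
⇒ Θ^4 L^4 I^-1 M^-5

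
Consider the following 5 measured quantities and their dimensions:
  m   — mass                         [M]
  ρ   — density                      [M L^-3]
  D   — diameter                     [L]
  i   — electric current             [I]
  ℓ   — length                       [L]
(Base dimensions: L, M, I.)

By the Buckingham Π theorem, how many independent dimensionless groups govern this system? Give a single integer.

2

Dimensional matrix (L×M×I by m×ρ×D×i×ℓ):
  L: [ 0 -3  1  0  1]
  M: [ 1  1  0  0  0]
  I: [ 0  0  0  1  0]
RREF → pivots at {m,ρ,i} ⇒ r = 3
n=5, r=3 ⇒ 2 dimensionless groups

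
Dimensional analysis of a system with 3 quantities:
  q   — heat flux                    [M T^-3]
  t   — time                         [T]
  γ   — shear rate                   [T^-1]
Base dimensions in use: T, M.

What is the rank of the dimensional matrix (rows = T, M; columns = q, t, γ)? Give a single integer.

2

Dimensional matrix (T×M by q×t×γ):
  T: [-3  1 -1]
  M: [ 1  0  0]
RREF → pivots at {q,t} ⇒ r = 2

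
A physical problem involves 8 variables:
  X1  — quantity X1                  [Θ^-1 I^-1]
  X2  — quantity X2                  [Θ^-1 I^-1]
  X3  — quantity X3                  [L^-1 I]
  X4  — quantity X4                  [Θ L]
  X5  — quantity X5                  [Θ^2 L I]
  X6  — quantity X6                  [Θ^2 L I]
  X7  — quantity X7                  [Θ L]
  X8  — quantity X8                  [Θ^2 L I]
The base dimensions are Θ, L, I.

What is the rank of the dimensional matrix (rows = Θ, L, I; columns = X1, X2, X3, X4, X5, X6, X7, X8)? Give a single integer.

Dimensional matrix (Θ×L×I by X1×X2×X3×X4×X5×X6×X7×X8):
  Θ: [-1 -1  0  1  2  2  1  2]
  L: [ 0  0 -1  1  1  1  1  1]
  I: [-1 -1  1  0  1  1  0  1]
Echelon form has 2 nonzero rows (pivots: X1,X3)

2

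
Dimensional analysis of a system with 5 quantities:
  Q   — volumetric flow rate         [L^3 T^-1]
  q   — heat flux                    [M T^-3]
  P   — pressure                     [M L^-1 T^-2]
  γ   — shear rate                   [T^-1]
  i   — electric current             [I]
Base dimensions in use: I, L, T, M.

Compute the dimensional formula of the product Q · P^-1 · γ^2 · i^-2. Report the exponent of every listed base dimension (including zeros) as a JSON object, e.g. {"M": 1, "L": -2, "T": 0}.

{"I": -2, "L": 4, "T": -1, "M": -1}

Write exponents as rows I,L,T,M / cols Q,q,P,γ,i:
  I: [ 0  0  0  0  1]
  L: [ 3  0 -1  0  0]
  T: [-1 -3 -2 -1  0]
  M: [ 0  1  1  0  0]
  [I]: (1)·0+(-1)·0+(2)·0+(-2)·1 = -2
  [L]: (1)·3+(-1)·-1+(2)·0+(-2)·0 = 4
  [T]: (1)·-1+(-1)·-2+(2)·-1+(-2)·0 = -1
  [M]: (1)·0+(-1)·1+(2)·0+(-2)·0 = -1
⇒ I^-2 L^4 T^-1 M^-1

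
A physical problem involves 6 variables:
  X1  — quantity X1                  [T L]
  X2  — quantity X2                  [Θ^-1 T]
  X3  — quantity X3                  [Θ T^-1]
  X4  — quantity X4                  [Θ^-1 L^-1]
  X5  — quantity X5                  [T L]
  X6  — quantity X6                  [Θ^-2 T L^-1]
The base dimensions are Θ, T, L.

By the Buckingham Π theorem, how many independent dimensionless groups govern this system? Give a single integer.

Write exponents as rows Θ,T,L / cols X1,X2,X3,X4,X5,X6:
  Θ: [ 0 -1  1 -1  0 -2]
  T: [ 1  1 -1  0  1  1]
  L: [ 1  0  0 -1  1 -1]
RREF → pivots at {X1,X2} ⇒ r = 2
6 vars − rank 2 = 4 Π groups

4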